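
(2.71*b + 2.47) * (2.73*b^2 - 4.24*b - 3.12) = 7.3983*b^3 - 4.7473*b^2 - 18.928*b - 7.7064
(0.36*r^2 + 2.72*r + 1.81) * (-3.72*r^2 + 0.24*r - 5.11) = -1.3392*r^4 - 10.032*r^3 - 7.92*r^2 - 13.4648*r - 9.2491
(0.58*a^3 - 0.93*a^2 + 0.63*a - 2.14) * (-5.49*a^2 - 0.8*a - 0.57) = -3.1842*a^5 + 4.6417*a^4 - 3.0453*a^3 + 11.7747*a^2 + 1.3529*a + 1.2198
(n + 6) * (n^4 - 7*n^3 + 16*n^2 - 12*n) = n^5 - n^4 - 26*n^3 + 84*n^2 - 72*n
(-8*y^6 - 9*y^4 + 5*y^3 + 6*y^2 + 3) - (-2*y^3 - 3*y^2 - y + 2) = -8*y^6 - 9*y^4 + 7*y^3 + 9*y^2 + y + 1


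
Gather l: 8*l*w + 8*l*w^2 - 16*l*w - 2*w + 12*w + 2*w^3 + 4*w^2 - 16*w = l*(8*w^2 - 8*w) + 2*w^3 + 4*w^2 - 6*w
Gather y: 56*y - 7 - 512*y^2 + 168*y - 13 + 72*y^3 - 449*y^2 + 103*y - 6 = 72*y^3 - 961*y^2 + 327*y - 26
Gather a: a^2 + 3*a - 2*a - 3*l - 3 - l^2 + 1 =a^2 + a - l^2 - 3*l - 2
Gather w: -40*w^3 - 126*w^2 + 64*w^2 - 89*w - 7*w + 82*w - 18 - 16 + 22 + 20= -40*w^3 - 62*w^2 - 14*w + 8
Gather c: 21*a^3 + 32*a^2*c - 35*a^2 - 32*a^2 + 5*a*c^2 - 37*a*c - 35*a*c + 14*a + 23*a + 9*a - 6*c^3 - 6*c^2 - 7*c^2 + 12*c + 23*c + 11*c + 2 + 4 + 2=21*a^3 - 67*a^2 + 46*a - 6*c^3 + c^2*(5*a - 13) + c*(32*a^2 - 72*a + 46) + 8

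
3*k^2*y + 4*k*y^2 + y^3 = y*(k + y)*(3*k + y)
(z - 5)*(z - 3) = z^2 - 8*z + 15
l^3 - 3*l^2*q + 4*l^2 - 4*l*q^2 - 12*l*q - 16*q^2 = (l + 4)*(l - 4*q)*(l + q)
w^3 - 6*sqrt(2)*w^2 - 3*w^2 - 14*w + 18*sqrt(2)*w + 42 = (w - 3)*(w - 7*sqrt(2))*(w + sqrt(2))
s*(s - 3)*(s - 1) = s^3 - 4*s^2 + 3*s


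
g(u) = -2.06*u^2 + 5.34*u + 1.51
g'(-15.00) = 67.14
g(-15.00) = -542.09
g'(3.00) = -7.02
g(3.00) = -1.01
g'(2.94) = -6.77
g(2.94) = -0.60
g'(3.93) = -10.85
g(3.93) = -9.32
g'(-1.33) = 10.82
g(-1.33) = -9.24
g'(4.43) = -12.91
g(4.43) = -15.26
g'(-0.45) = 7.19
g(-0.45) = -1.31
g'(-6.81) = 33.40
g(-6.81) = -130.39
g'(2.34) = -4.30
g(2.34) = 2.73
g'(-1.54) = 11.68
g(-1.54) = -11.60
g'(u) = 5.34 - 4.12*u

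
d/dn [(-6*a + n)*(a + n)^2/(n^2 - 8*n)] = (a + n)*(n*(-11*a + 3*n)*(n - 8) + 2*(a + n)*(6*a - n)*(n - 4))/(n^2*(n - 8)^2)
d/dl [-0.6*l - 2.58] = -0.600000000000000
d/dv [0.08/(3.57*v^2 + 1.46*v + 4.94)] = (-0.5712*v - 0.1168)/(3.57*v^2 + 1.46*v + 4.94)^2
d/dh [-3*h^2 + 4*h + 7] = 4 - 6*h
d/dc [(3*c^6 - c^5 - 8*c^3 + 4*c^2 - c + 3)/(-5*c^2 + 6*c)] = (-60*c^7 + 105*c^6 - 24*c^5 + 40*c^4 - 96*c^3 + 19*c^2 + 30*c - 18)/(c^2*(25*c^2 - 60*c + 36))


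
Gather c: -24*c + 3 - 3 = -24*c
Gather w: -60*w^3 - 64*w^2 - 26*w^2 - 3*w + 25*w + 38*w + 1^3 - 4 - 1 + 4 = -60*w^3 - 90*w^2 + 60*w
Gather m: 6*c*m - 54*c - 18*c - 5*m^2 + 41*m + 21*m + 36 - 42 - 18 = -72*c - 5*m^2 + m*(6*c + 62) - 24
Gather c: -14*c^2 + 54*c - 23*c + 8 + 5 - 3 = -14*c^2 + 31*c + 10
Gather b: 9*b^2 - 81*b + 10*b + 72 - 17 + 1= 9*b^2 - 71*b + 56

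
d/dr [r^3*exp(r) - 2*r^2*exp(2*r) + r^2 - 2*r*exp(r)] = r^3*exp(r) - 4*r^2*exp(2*r) + 3*r^2*exp(r) - 4*r*exp(2*r) - 2*r*exp(r) + 2*r - 2*exp(r)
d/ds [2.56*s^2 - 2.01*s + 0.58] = 5.12*s - 2.01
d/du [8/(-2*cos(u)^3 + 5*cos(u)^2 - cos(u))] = 8*(-6*sin(u) - sin(u)/cos(u)^2 + 10*tan(u))/(2*sin(u)^2 + 5*cos(u) - 3)^2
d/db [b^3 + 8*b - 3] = 3*b^2 + 8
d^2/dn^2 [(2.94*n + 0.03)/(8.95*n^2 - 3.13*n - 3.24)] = ((17.8674 - 157.878*n)*(-8.95*n^2 + 3.13*n + 3.24) - (2.94*n + 0.03)*(17.9*n - 3.13)*(35.8*n - 6.26))/(-8.95*n^2 + 3.13*n + 3.24)^3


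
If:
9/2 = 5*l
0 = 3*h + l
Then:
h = -3/10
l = 9/10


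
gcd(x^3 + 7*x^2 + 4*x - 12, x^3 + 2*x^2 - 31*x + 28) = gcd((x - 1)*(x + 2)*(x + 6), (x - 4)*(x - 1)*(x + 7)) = x - 1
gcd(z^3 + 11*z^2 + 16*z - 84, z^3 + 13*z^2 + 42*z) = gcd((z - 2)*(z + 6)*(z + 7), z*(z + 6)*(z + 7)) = z^2 + 13*z + 42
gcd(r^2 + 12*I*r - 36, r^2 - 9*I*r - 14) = 1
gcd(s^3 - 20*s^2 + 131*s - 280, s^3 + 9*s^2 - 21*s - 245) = s - 5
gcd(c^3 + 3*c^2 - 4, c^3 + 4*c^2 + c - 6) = c^2 + c - 2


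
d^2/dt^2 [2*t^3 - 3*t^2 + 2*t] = 12*t - 6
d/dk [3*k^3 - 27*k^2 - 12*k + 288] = 9*k^2 - 54*k - 12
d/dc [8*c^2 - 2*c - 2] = 16*c - 2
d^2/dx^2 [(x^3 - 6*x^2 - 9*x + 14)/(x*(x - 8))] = 14*(x^3 + 6*x^2 - 48*x + 128)/(x^3*(x^3 - 24*x^2 + 192*x - 512))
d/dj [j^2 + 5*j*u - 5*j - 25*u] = 2*j + 5*u - 5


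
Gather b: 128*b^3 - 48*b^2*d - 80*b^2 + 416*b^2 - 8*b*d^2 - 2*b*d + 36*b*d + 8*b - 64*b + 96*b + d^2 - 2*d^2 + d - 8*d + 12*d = 128*b^3 + b^2*(336 - 48*d) + b*(-8*d^2 + 34*d + 40) - d^2 + 5*d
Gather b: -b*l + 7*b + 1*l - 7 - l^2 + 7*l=b*(7 - l) - l^2 + 8*l - 7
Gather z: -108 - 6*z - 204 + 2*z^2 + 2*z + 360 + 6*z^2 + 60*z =8*z^2 + 56*z + 48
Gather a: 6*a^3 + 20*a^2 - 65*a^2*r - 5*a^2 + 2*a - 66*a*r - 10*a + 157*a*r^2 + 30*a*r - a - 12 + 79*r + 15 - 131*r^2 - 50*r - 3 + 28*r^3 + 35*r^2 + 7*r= 6*a^3 + a^2*(15 - 65*r) + a*(157*r^2 - 36*r - 9) + 28*r^3 - 96*r^2 + 36*r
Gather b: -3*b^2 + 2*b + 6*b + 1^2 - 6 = -3*b^2 + 8*b - 5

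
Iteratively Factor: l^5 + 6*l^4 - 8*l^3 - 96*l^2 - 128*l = (l + 4)*(l^4 + 2*l^3 - 16*l^2 - 32*l) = l*(l + 4)*(l^3 + 2*l^2 - 16*l - 32) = l*(l + 2)*(l + 4)*(l^2 - 16) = l*(l - 4)*(l + 2)*(l + 4)*(l + 4)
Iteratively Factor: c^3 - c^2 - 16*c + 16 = (c - 4)*(c^2 + 3*c - 4) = (c - 4)*(c - 1)*(c + 4)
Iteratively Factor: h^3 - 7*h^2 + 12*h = (h)*(h^2 - 7*h + 12) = h*(h - 4)*(h - 3)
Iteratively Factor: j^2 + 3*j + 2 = (j + 2)*(j + 1)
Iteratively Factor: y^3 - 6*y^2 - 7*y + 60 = (y - 5)*(y^2 - y - 12) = (y - 5)*(y + 3)*(y - 4)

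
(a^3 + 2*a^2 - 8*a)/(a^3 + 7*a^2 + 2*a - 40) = a/(a + 5)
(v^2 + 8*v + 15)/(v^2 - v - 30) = (v + 3)/(v - 6)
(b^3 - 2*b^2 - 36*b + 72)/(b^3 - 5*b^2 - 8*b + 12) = (b^2 + 4*b - 12)/(b^2 + b - 2)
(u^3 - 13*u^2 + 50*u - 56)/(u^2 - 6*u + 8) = u - 7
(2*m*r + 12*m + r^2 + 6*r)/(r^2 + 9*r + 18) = (2*m + r)/(r + 3)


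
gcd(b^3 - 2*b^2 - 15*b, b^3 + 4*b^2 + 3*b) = b^2 + 3*b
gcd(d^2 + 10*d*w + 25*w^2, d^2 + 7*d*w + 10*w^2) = d + 5*w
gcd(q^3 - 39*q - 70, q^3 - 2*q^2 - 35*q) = q^2 - 2*q - 35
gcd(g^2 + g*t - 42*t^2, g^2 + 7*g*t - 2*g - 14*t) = g + 7*t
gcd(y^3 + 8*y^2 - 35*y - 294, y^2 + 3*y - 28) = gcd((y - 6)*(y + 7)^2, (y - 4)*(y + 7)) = y + 7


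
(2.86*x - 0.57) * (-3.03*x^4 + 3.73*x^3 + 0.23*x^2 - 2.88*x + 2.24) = -8.6658*x^5 + 12.3949*x^4 - 1.4683*x^3 - 8.3679*x^2 + 8.048*x - 1.2768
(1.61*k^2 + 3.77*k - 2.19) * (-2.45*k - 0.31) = -3.9445*k^3 - 9.7356*k^2 + 4.1968*k + 0.6789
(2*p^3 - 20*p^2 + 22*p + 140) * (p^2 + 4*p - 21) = 2*p^5 - 12*p^4 - 100*p^3 + 648*p^2 + 98*p - 2940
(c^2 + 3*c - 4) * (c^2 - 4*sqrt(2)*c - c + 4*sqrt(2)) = c^4 - 4*sqrt(2)*c^3 + 2*c^3 - 8*sqrt(2)*c^2 - 7*c^2 + 4*c + 28*sqrt(2)*c - 16*sqrt(2)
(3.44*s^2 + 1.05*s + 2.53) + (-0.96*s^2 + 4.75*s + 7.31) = 2.48*s^2 + 5.8*s + 9.84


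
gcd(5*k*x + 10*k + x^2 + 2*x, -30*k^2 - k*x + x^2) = 5*k + x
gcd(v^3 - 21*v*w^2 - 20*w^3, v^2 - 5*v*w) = v - 5*w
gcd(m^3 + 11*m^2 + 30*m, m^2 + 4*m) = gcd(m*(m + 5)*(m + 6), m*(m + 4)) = m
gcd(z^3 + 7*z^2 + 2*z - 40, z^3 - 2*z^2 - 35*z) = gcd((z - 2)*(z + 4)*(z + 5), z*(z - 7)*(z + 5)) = z + 5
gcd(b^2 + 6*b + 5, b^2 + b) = b + 1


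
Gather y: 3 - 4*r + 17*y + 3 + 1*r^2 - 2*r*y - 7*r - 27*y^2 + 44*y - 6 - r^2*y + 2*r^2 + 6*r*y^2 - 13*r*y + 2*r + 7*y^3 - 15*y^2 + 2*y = 3*r^2 - 9*r + 7*y^3 + y^2*(6*r - 42) + y*(-r^2 - 15*r + 63)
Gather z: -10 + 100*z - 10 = 100*z - 20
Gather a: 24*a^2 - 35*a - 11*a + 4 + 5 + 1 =24*a^2 - 46*a + 10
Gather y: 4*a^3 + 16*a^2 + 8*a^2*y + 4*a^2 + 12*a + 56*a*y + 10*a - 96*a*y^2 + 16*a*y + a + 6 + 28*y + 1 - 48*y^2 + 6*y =4*a^3 + 20*a^2 + 23*a + y^2*(-96*a - 48) + y*(8*a^2 + 72*a + 34) + 7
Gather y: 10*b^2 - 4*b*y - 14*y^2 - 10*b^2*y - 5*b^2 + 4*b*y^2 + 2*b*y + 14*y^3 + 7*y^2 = 5*b^2 + 14*y^3 + y^2*(4*b - 7) + y*(-10*b^2 - 2*b)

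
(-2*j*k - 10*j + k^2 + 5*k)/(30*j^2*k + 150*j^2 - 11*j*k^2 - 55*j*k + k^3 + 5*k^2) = (-2*j + k)/(30*j^2 - 11*j*k + k^2)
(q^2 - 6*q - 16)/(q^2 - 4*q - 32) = (q + 2)/(q + 4)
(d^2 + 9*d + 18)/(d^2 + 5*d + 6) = (d + 6)/(d + 2)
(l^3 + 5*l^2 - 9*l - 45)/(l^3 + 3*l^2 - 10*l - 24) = (l^2 + 8*l + 15)/(l^2 + 6*l + 8)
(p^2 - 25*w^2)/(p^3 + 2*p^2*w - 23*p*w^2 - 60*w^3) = (p + 5*w)/(p^2 + 7*p*w + 12*w^2)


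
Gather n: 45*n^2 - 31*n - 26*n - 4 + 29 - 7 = 45*n^2 - 57*n + 18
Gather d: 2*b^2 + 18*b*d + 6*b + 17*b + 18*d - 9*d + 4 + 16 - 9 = 2*b^2 + 23*b + d*(18*b + 9) + 11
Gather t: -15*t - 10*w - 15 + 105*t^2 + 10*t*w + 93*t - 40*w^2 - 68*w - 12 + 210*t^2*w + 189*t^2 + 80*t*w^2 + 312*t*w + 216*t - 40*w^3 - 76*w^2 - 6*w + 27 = t^2*(210*w + 294) + t*(80*w^2 + 322*w + 294) - 40*w^3 - 116*w^2 - 84*w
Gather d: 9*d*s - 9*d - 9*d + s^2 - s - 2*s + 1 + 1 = d*(9*s - 18) + s^2 - 3*s + 2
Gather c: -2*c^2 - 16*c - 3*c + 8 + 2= -2*c^2 - 19*c + 10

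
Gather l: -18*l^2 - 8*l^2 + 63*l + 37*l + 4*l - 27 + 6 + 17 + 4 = -26*l^2 + 104*l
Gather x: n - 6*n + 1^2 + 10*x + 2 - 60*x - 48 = -5*n - 50*x - 45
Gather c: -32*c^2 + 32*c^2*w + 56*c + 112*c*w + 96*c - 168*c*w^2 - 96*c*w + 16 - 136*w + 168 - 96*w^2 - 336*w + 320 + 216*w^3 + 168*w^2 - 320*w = c^2*(32*w - 32) + c*(-168*w^2 + 16*w + 152) + 216*w^3 + 72*w^2 - 792*w + 504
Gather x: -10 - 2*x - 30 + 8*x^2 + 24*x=8*x^2 + 22*x - 40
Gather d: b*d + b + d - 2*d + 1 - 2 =b + d*(b - 1) - 1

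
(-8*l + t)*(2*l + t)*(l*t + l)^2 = -16*l^4*t^2 - 32*l^4*t - 16*l^4 - 6*l^3*t^3 - 12*l^3*t^2 - 6*l^3*t + l^2*t^4 + 2*l^2*t^3 + l^2*t^2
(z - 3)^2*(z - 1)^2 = z^4 - 8*z^3 + 22*z^2 - 24*z + 9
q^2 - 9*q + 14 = (q - 7)*(q - 2)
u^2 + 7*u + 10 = (u + 2)*(u + 5)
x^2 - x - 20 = (x - 5)*(x + 4)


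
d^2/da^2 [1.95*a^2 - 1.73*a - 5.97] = 3.90000000000000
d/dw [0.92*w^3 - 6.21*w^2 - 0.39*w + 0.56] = 2.76*w^2 - 12.42*w - 0.39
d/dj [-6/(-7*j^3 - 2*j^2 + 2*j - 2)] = 6*(-21*j^2 - 4*j + 2)/(7*j^3 + 2*j^2 - 2*j + 2)^2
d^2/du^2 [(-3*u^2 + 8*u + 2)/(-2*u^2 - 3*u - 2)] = 20*(-5*u^3 - 6*u^2 + 6*u + 5)/(8*u^6 + 36*u^5 + 78*u^4 + 99*u^3 + 78*u^2 + 36*u + 8)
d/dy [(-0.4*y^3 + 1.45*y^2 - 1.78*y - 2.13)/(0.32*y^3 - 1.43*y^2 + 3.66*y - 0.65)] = (-5.55111512312578e-17*y^5 + 0.108000000000001*y^4 - 1.7888*y^3 + 5.5864*y^2 - 7.9768*y + 8.9528)/(0.1024*y^6 - 0.9152*y^5 + 4.3873*y^4 - 10.8836*y^3 + 15.2546*y^2 - 4.758*y + 0.4225)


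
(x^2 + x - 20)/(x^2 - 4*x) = (x + 5)/x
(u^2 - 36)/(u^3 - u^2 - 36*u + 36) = 1/(u - 1)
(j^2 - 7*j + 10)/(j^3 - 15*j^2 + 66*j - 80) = 1/(j - 8)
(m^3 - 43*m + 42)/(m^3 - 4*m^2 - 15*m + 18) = (m + 7)/(m + 3)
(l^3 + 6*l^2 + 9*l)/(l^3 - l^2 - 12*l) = (l + 3)/(l - 4)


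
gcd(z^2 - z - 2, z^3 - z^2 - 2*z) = z^2 - z - 2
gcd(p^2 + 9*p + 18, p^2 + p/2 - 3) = 1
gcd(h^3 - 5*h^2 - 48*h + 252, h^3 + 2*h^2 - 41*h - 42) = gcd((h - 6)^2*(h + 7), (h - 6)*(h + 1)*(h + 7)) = h^2 + h - 42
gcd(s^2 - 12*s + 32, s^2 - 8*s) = s - 8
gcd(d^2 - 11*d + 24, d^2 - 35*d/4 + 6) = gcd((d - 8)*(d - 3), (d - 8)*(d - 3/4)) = d - 8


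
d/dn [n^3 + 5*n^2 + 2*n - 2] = 3*n^2 + 10*n + 2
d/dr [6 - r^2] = -2*r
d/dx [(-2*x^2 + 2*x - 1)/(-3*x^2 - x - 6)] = (8*x^2 + 18*x - 13)/(9*x^4 + 6*x^3 + 37*x^2 + 12*x + 36)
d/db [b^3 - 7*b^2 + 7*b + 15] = 3*b^2 - 14*b + 7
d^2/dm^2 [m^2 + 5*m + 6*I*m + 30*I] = 2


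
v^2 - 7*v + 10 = (v - 5)*(v - 2)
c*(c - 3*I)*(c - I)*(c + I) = c^4 - 3*I*c^3 + c^2 - 3*I*c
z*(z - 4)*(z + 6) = z^3 + 2*z^2 - 24*z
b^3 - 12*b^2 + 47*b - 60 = (b - 5)*(b - 4)*(b - 3)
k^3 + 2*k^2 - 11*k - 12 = (k - 3)*(k + 1)*(k + 4)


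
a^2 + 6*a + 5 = (a + 1)*(a + 5)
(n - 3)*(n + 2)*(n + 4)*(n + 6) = n^4 + 9*n^3 + 8*n^2 - 84*n - 144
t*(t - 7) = t^2 - 7*t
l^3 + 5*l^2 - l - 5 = (l - 1)*(l + 1)*(l + 5)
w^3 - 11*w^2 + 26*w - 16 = (w - 8)*(w - 2)*(w - 1)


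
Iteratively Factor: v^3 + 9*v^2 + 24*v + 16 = (v + 1)*(v^2 + 8*v + 16) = (v + 1)*(v + 4)*(v + 4)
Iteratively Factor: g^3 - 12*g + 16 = (g - 2)*(g^2 + 2*g - 8) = (g - 2)*(g + 4)*(g - 2)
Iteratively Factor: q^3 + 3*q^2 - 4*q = (q)*(q^2 + 3*q - 4) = q*(q + 4)*(q - 1)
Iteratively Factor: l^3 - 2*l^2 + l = (l - 1)*(l^2 - l) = (l - 1)^2*(l)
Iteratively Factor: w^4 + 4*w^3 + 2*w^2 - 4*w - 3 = (w + 1)*(w^3 + 3*w^2 - w - 3) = (w + 1)^2*(w^2 + 2*w - 3) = (w - 1)*(w + 1)^2*(w + 3)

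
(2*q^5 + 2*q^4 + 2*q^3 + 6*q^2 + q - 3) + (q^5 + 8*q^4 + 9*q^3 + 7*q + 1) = 3*q^5 + 10*q^4 + 11*q^3 + 6*q^2 + 8*q - 2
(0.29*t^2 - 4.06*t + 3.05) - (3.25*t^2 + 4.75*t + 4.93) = -2.96*t^2 - 8.81*t - 1.88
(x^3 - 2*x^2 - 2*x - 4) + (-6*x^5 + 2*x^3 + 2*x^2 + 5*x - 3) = -6*x^5 + 3*x^3 + 3*x - 7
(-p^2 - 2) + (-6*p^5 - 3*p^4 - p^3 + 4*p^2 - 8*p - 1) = -6*p^5 - 3*p^4 - p^3 + 3*p^2 - 8*p - 3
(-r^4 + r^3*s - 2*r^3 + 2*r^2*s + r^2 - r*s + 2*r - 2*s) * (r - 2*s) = -r^5 + 3*r^4*s - 2*r^4 - 2*r^3*s^2 + 6*r^3*s + r^3 - 4*r^2*s^2 - 3*r^2*s + 2*r^2 + 2*r*s^2 - 6*r*s + 4*s^2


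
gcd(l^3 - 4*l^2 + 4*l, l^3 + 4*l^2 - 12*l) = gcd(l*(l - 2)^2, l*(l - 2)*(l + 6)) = l^2 - 2*l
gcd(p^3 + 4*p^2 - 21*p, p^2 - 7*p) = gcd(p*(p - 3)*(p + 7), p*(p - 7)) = p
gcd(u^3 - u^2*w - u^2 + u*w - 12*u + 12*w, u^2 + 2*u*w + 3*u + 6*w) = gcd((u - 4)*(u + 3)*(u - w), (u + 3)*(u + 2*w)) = u + 3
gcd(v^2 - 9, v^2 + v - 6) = v + 3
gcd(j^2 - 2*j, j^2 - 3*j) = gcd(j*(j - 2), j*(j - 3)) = j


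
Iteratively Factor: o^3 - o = (o + 1)*(o^2 - o) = (o - 1)*(o + 1)*(o)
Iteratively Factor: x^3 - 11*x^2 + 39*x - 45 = (x - 3)*(x^2 - 8*x + 15) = (x - 5)*(x - 3)*(x - 3)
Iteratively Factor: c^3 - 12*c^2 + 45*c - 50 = (c - 5)*(c^2 - 7*c + 10) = (c - 5)^2*(c - 2)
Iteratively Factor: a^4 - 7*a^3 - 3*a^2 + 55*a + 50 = (a + 2)*(a^3 - 9*a^2 + 15*a + 25) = (a - 5)*(a + 2)*(a^2 - 4*a - 5) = (a - 5)^2*(a + 2)*(a + 1)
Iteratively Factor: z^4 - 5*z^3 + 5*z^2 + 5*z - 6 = (z - 3)*(z^3 - 2*z^2 - z + 2) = (z - 3)*(z - 2)*(z^2 - 1) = (z - 3)*(z - 2)*(z + 1)*(z - 1)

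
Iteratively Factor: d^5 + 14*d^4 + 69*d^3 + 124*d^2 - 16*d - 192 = (d + 4)*(d^4 + 10*d^3 + 29*d^2 + 8*d - 48) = (d + 4)^2*(d^3 + 6*d^2 + 5*d - 12) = (d + 3)*(d + 4)^2*(d^2 + 3*d - 4) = (d - 1)*(d + 3)*(d + 4)^2*(d + 4)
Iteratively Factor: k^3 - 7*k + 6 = (k + 3)*(k^2 - 3*k + 2) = (k - 1)*(k + 3)*(k - 2)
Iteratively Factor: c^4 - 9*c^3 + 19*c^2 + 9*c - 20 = (c - 1)*(c^3 - 8*c^2 + 11*c + 20) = (c - 1)*(c + 1)*(c^2 - 9*c + 20) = (c - 4)*(c - 1)*(c + 1)*(c - 5)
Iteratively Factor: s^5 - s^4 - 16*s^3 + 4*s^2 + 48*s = (s + 3)*(s^4 - 4*s^3 - 4*s^2 + 16*s) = (s - 4)*(s + 3)*(s^3 - 4*s) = s*(s - 4)*(s + 3)*(s^2 - 4) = s*(s - 4)*(s + 2)*(s + 3)*(s - 2)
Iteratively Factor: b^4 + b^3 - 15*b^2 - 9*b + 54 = (b - 2)*(b^3 + 3*b^2 - 9*b - 27) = (b - 3)*(b - 2)*(b^2 + 6*b + 9) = (b - 3)*(b - 2)*(b + 3)*(b + 3)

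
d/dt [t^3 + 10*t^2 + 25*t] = 3*t^2 + 20*t + 25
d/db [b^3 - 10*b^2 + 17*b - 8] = 3*b^2 - 20*b + 17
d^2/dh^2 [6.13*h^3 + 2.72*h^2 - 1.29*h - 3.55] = 36.78*h + 5.44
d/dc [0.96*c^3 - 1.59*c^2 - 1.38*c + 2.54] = 2.88*c^2 - 3.18*c - 1.38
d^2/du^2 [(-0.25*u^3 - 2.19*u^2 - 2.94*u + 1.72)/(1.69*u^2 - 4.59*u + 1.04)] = (8.88178419700125e-16*u^5 - 7.105427357601e-15*u^4 - 60.425216*u^3 + 59.730216*u^2 - 50.671608*u + 33.621944)/(4.826809*u^6 - 39.328497*u^5 + 115.726299*u^4 - 145.106883*u^3 + 71.216184*u^2 - 14.893632*u + 1.124864)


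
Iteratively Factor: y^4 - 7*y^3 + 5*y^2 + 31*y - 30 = (y - 1)*(y^3 - 6*y^2 - y + 30) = (y - 1)*(y + 2)*(y^2 - 8*y + 15) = (y - 3)*(y - 1)*(y + 2)*(y - 5)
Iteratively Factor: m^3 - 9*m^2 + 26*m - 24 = (m - 3)*(m^2 - 6*m + 8) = (m - 3)*(m - 2)*(m - 4)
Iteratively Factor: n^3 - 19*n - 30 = (n + 3)*(n^2 - 3*n - 10) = (n - 5)*(n + 3)*(n + 2)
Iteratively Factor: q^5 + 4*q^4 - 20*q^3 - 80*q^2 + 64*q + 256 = (q + 4)*(q^4 - 20*q^2 + 64) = (q - 4)*(q + 4)*(q^3 + 4*q^2 - 4*q - 16) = (q - 4)*(q - 2)*(q + 4)*(q^2 + 6*q + 8) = (q - 4)*(q - 2)*(q + 4)^2*(q + 2)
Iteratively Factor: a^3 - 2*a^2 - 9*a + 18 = (a - 2)*(a^2 - 9) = (a - 3)*(a - 2)*(a + 3)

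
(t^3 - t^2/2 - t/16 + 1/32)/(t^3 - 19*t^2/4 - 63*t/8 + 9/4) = (8*t^2 - 2*t - 1)/(4*(2*t^2 - 9*t - 18))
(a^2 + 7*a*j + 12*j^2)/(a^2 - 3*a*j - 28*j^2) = (a + 3*j)/(a - 7*j)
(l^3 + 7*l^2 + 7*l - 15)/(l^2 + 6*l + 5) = (l^2 + 2*l - 3)/(l + 1)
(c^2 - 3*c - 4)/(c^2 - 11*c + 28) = (c + 1)/(c - 7)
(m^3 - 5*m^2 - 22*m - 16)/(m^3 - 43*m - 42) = (m^2 - 6*m - 16)/(m^2 - m - 42)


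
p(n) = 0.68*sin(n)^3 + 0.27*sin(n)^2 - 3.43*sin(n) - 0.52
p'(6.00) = -3.29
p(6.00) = 0.44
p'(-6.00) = -3.00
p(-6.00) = -1.44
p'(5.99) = -3.27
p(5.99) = 0.48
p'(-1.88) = 0.64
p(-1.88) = 2.40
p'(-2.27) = 1.70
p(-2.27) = 1.96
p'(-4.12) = 0.88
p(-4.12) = -2.79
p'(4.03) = 1.65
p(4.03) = 1.99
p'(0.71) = -1.68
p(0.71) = -2.45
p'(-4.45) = 0.26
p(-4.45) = -2.97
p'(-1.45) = -0.24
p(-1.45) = 2.49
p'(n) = 2.04*sin(n)^2*cos(n) + 0.54*sin(n)*cos(n) - 3.43*cos(n) = (2.04*sin(n)^2 + 0.54*sin(n) - 3.43)*cos(n)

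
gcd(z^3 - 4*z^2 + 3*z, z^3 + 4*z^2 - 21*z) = z^2 - 3*z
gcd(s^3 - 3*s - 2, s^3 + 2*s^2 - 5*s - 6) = s^2 - s - 2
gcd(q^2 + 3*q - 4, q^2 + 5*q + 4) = q + 4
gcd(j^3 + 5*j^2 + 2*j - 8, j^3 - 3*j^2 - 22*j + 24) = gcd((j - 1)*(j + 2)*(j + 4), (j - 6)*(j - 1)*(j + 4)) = j^2 + 3*j - 4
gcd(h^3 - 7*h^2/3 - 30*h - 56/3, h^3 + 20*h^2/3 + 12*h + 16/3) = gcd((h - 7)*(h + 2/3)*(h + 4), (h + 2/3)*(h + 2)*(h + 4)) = h^2 + 14*h/3 + 8/3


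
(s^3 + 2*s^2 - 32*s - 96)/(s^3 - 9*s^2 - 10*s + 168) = (s + 4)/(s - 7)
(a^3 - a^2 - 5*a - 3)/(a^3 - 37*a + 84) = (a^2 + 2*a + 1)/(a^2 + 3*a - 28)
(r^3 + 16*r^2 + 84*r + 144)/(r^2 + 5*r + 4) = (r^2 + 12*r + 36)/(r + 1)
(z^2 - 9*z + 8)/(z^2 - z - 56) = (z - 1)/(z + 7)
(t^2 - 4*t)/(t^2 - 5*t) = (t - 4)/(t - 5)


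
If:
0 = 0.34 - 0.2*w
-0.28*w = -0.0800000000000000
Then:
No Solution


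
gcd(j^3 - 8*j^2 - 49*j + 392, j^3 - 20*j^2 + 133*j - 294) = j - 7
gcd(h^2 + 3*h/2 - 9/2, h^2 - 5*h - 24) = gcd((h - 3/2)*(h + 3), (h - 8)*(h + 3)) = h + 3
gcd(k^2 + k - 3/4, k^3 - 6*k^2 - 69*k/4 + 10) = k - 1/2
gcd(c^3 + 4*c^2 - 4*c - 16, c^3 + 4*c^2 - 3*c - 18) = c - 2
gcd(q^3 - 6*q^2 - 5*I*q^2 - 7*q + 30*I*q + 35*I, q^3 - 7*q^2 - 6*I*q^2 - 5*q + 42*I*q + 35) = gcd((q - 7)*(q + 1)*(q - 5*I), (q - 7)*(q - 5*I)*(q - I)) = q^2 + q*(-7 - 5*I) + 35*I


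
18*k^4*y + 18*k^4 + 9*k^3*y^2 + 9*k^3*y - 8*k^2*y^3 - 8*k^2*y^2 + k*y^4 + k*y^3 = (-6*k + y)*(-3*k + y)*(k + y)*(k*y + k)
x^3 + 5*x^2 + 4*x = x*(x + 1)*(x + 4)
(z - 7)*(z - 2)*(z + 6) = z^3 - 3*z^2 - 40*z + 84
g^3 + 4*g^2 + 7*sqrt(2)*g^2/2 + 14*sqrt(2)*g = g*(g + 4)*(g + 7*sqrt(2)/2)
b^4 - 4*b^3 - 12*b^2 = b^2*(b - 6)*(b + 2)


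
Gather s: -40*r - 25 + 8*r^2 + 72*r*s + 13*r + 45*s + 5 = 8*r^2 - 27*r + s*(72*r + 45) - 20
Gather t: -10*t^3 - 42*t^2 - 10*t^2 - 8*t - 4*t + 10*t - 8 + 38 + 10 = -10*t^3 - 52*t^2 - 2*t + 40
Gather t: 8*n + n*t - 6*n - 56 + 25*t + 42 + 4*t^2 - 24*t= 2*n + 4*t^2 + t*(n + 1) - 14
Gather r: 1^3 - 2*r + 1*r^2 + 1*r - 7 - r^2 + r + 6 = 0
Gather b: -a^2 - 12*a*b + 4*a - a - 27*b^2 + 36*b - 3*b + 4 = -a^2 + 3*a - 27*b^2 + b*(33 - 12*a) + 4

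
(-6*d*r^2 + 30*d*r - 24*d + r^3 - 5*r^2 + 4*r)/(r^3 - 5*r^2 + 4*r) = (-6*d + r)/r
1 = 1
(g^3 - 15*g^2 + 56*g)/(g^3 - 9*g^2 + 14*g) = (g - 8)/(g - 2)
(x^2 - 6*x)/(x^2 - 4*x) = (x - 6)/(x - 4)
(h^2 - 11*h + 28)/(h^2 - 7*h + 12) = (h - 7)/(h - 3)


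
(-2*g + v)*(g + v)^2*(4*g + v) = -8*g^4 - 14*g^3*v - 3*g^2*v^2 + 4*g*v^3 + v^4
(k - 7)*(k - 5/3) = k^2 - 26*k/3 + 35/3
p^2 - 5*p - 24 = (p - 8)*(p + 3)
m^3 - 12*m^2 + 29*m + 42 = (m - 7)*(m - 6)*(m + 1)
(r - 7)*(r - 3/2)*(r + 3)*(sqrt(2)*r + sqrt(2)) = sqrt(2)*r^4 - 9*sqrt(2)*r^3/2 - 41*sqrt(2)*r^2/2 + 33*sqrt(2)*r/2 + 63*sqrt(2)/2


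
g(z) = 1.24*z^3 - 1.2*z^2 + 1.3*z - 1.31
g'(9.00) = 281.02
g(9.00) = 817.15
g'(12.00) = 508.18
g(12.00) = 1984.21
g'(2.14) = 13.20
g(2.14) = 8.13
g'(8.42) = 244.83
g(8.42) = 664.78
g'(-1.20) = 9.54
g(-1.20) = -6.74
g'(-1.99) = 20.81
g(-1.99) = -18.42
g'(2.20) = 14.02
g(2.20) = 8.95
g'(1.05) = 2.88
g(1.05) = 0.17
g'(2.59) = 20.04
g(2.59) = 15.55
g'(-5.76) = 138.54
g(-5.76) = -285.58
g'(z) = 3.72*z^2 - 2.4*z + 1.3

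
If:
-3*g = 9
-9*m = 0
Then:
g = -3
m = 0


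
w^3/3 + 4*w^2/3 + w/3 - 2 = (w/3 + 1)*(w - 1)*(w + 2)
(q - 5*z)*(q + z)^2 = q^3 - 3*q^2*z - 9*q*z^2 - 5*z^3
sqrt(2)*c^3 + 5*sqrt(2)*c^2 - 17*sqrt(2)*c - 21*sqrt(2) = (c - 3)*(c + 7)*(sqrt(2)*c + sqrt(2))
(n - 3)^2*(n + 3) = n^3 - 3*n^2 - 9*n + 27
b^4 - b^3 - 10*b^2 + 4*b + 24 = (b - 3)*(b - 2)*(b + 2)^2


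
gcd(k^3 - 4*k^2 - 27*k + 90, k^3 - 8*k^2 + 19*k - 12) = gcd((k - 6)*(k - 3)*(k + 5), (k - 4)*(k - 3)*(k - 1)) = k - 3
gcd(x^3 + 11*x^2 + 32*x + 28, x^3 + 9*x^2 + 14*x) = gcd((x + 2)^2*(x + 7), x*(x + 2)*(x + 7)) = x^2 + 9*x + 14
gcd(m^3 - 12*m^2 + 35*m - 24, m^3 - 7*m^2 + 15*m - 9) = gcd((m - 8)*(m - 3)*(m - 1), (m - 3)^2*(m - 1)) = m^2 - 4*m + 3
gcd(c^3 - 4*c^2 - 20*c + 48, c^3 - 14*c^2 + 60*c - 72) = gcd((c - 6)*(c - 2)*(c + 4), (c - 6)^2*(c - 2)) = c^2 - 8*c + 12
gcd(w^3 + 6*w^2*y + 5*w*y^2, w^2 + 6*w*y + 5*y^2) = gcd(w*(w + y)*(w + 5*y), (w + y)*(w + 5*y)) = w^2 + 6*w*y + 5*y^2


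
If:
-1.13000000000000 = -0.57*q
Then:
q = 1.98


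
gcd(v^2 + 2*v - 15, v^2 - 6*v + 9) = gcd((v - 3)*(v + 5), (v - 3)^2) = v - 3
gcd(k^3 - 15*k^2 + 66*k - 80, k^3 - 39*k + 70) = k^2 - 7*k + 10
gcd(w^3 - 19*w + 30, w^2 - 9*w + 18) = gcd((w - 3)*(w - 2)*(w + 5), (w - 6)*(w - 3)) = w - 3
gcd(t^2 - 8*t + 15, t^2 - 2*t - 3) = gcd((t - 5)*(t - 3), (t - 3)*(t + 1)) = t - 3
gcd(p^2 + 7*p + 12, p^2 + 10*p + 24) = p + 4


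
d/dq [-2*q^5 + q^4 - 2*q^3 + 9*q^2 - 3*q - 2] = -10*q^4 + 4*q^3 - 6*q^2 + 18*q - 3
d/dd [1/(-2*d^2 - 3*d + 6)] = (4*d + 3)/(2*d^2 + 3*d - 6)^2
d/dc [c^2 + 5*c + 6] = 2*c + 5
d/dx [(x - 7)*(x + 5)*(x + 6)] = 3*x^2 + 8*x - 47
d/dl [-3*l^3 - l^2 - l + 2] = -9*l^2 - 2*l - 1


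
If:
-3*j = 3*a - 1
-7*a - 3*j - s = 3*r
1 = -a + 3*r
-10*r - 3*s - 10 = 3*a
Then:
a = 11/13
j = -20/39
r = 8/13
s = -81/13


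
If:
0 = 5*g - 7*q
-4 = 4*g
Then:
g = -1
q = -5/7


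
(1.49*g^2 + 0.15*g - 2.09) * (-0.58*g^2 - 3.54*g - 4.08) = -0.8642*g^4 - 5.3616*g^3 - 5.398*g^2 + 6.7866*g + 8.5272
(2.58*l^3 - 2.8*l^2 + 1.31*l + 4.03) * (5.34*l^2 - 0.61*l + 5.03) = 13.7772*l^5 - 16.5258*l^4 + 21.6808*l^3 + 6.6371*l^2 + 4.131*l + 20.2709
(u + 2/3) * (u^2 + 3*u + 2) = u^3 + 11*u^2/3 + 4*u + 4/3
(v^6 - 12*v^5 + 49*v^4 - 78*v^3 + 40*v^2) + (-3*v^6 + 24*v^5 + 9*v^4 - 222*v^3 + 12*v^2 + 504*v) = -2*v^6 + 12*v^5 + 58*v^4 - 300*v^3 + 52*v^2 + 504*v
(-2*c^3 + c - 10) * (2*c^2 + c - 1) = -4*c^5 - 2*c^4 + 4*c^3 - 19*c^2 - 11*c + 10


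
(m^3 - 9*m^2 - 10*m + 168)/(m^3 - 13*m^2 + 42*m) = (m + 4)/m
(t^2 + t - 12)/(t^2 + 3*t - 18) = (t + 4)/(t + 6)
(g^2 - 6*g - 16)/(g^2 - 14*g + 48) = (g + 2)/(g - 6)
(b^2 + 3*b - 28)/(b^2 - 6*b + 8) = (b + 7)/(b - 2)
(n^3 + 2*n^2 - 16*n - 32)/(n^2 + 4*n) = n - 2 - 8/n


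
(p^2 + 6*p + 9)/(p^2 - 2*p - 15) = (p + 3)/(p - 5)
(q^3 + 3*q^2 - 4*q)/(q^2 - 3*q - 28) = q*(q - 1)/(q - 7)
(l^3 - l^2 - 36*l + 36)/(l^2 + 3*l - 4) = (l^2 - 36)/(l + 4)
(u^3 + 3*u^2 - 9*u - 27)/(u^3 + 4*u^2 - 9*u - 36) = (u + 3)/(u + 4)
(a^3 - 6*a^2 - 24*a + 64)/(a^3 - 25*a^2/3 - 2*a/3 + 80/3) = 3*(a + 4)/(3*a + 5)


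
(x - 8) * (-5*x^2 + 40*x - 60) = -5*x^3 + 80*x^2 - 380*x + 480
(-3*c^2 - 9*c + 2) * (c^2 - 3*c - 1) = -3*c^4 + 32*c^2 + 3*c - 2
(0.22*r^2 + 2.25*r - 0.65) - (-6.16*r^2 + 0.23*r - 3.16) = 6.38*r^2 + 2.02*r + 2.51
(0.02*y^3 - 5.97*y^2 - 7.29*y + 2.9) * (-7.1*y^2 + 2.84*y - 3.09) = -0.142*y^5 + 42.4438*y^4 + 34.7424*y^3 - 22.8463*y^2 + 30.7621*y - 8.961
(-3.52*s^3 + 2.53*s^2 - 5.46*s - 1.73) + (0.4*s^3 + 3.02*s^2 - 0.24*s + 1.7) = -3.12*s^3 + 5.55*s^2 - 5.7*s - 0.03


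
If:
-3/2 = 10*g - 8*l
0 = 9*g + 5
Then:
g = -5/9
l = -73/144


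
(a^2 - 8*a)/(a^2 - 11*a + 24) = a/(a - 3)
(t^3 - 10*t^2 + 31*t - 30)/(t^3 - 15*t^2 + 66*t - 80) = (t - 3)/(t - 8)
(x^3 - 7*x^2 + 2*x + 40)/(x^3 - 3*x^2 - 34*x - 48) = (x^2 - 9*x + 20)/(x^2 - 5*x - 24)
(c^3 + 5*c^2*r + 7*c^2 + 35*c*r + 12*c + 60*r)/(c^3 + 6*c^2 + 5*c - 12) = (c + 5*r)/(c - 1)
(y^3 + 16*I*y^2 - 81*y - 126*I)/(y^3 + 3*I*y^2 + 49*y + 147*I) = (y + 6*I)/(y - 7*I)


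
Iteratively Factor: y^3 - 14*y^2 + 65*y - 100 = (y - 5)*(y^2 - 9*y + 20) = (y - 5)*(y - 4)*(y - 5)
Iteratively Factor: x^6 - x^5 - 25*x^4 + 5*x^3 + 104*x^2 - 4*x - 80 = (x + 1)*(x^5 - 2*x^4 - 23*x^3 + 28*x^2 + 76*x - 80) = (x - 5)*(x + 1)*(x^4 + 3*x^3 - 8*x^2 - 12*x + 16) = (x - 5)*(x + 1)*(x + 2)*(x^3 + x^2 - 10*x + 8) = (x - 5)*(x + 1)*(x + 2)*(x + 4)*(x^2 - 3*x + 2) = (x - 5)*(x - 1)*(x + 1)*(x + 2)*(x + 4)*(x - 2)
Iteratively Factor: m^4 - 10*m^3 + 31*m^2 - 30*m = (m)*(m^3 - 10*m^2 + 31*m - 30) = m*(m - 3)*(m^2 - 7*m + 10) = m*(m - 3)*(m - 2)*(m - 5)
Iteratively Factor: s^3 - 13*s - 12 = (s + 3)*(s^2 - 3*s - 4) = (s + 1)*(s + 3)*(s - 4)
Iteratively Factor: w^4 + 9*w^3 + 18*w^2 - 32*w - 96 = (w + 4)*(w^3 + 5*w^2 - 2*w - 24) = (w - 2)*(w + 4)*(w^2 + 7*w + 12) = (w - 2)*(w + 3)*(w + 4)*(w + 4)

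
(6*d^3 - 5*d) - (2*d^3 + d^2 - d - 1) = 4*d^3 - d^2 - 4*d + 1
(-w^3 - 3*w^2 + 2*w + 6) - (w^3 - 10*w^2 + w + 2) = -2*w^3 + 7*w^2 + w + 4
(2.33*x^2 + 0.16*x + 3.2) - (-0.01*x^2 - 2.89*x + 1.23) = 2.34*x^2 + 3.05*x + 1.97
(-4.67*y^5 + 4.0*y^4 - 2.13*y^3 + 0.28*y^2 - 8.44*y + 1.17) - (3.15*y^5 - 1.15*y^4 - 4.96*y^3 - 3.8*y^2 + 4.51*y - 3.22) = -7.82*y^5 + 5.15*y^4 + 2.83*y^3 + 4.08*y^2 - 12.95*y + 4.39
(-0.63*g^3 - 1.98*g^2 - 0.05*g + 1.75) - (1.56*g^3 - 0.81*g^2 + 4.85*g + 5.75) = -2.19*g^3 - 1.17*g^2 - 4.9*g - 4.0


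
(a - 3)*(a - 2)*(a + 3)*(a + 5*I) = a^4 - 2*a^3 + 5*I*a^3 - 9*a^2 - 10*I*a^2 + 18*a - 45*I*a + 90*I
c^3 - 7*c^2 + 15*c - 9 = (c - 3)^2*(c - 1)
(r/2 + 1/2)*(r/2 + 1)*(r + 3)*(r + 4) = r^4/4 + 5*r^3/2 + 35*r^2/4 + 25*r/2 + 6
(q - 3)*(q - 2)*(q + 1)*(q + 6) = q^4 + 2*q^3 - 23*q^2 + 12*q + 36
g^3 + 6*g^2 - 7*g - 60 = (g - 3)*(g + 4)*(g + 5)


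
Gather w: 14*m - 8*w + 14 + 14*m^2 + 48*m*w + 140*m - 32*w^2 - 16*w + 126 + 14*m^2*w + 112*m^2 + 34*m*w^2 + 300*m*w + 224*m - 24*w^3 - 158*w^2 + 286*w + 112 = 126*m^2 + 378*m - 24*w^3 + w^2*(34*m - 190) + w*(14*m^2 + 348*m + 262) + 252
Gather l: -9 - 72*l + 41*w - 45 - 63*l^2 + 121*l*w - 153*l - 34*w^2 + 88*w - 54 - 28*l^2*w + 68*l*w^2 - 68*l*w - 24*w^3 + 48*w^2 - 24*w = l^2*(-28*w - 63) + l*(68*w^2 + 53*w - 225) - 24*w^3 + 14*w^2 + 105*w - 108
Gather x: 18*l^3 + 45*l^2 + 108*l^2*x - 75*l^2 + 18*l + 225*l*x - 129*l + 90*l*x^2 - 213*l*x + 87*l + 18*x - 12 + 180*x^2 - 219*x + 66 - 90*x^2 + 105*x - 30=18*l^3 - 30*l^2 - 24*l + x^2*(90*l + 90) + x*(108*l^2 + 12*l - 96) + 24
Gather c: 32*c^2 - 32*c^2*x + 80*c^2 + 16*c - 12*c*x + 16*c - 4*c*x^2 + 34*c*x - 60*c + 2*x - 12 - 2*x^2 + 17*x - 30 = c^2*(112 - 32*x) + c*(-4*x^2 + 22*x - 28) - 2*x^2 + 19*x - 42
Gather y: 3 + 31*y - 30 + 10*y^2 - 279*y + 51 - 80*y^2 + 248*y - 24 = -70*y^2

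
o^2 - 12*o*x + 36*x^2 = (o - 6*x)^2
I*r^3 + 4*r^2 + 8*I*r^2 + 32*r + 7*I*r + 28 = (r + 7)*(r - 4*I)*(I*r + I)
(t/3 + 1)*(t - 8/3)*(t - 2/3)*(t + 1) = t^4/3 + 2*t^3/9 - 77*t^2/27 - 26*t/27 + 16/9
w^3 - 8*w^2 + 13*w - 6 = (w - 6)*(w - 1)^2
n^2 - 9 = (n - 3)*(n + 3)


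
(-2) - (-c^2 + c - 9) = c^2 - c + 7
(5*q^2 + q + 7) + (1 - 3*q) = 5*q^2 - 2*q + 8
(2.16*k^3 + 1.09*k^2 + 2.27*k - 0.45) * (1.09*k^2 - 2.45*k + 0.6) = 2.3544*k^5 - 4.1039*k^4 + 1.0998*k^3 - 5.398*k^2 + 2.4645*k - 0.27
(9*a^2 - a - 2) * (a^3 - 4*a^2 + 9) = 9*a^5 - 37*a^4 + 2*a^3 + 89*a^2 - 9*a - 18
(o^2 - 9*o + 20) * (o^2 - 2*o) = o^4 - 11*o^3 + 38*o^2 - 40*o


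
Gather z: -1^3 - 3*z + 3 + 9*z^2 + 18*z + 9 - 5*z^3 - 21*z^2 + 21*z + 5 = -5*z^3 - 12*z^2 + 36*z + 16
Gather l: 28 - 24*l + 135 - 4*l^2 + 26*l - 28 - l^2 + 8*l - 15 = -5*l^2 + 10*l + 120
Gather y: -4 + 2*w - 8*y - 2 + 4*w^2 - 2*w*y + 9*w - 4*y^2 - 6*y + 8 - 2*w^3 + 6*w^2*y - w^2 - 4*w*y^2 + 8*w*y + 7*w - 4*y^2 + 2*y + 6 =-2*w^3 + 3*w^2 + 18*w + y^2*(-4*w - 8) + y*(6*w^2 + 6*w - 12) + 8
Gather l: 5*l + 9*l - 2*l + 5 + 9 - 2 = 12*l + 12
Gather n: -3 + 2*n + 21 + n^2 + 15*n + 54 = n^2 + 17*n + 72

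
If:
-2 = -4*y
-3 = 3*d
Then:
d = -1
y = 1/2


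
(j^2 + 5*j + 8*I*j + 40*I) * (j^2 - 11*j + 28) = j^4 - 6*j^3 + 8*I*j^3 - 27*j^2 - 48*I*j^2 + 140*j - 216*I*j + 1120*I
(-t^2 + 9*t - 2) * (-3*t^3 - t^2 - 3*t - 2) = 3*t^5 - 26*t^4 - 23*t^2 - 12*t + 4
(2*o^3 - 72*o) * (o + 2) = 2*o^4 + 4*o^3 - 72*o^2 - 144*o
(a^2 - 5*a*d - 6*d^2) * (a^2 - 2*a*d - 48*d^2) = a^4 - 7*a^3*d - 44*a^2*d^2 + 252*a*d^3 + 288*d^4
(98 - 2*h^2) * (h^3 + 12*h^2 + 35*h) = -2*h^5 - 24*h^4 + 28*h^3 + 1176*h^2 + 3430*h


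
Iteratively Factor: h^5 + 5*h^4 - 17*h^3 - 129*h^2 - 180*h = (h)*(h^4 + 5*h^3 - 17*h^2 - 129*h - 180) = h*(h + 4)*(h^3 + h^2 - 21*h - 45) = h*(h - 5)*(h + 4)*(h^2 + 6*h + 9) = h*(h - 5)*(h + 3)*(h + 4)*(h + 3)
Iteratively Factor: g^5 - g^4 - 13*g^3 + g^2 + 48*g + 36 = (g + 2)*(g^4 - 3*g^3 - 7*g^2 + 15*g + 18) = (g + 2)^2*(g^3 - 5*g^2 + 3*g + 9) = (g + 1)*(g + 2)^2*(g^2 - 6*g + 9) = (g - 3)*(g + 1)*(g + 2)^2*(g - 3)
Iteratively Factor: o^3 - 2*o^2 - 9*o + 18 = (o + 3)*(o^2 - 5*o + 6) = (o - 2)*(o + 3)*(o - 3)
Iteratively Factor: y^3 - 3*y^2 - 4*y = (y - 4)*(y^2 + y) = y*(y - 4)*(y + 1)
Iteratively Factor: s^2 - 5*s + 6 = (s - 2)*(s - 3)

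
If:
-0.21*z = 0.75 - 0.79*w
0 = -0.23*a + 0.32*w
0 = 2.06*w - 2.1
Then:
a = 1.42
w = 1.02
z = 0.26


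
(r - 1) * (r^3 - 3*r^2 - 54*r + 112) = r^4 - 4*r^3 - 51*r^2 + 166*r - 112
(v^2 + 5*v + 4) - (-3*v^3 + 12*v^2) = 3*v^3 - 11*v^2 + 5*v + 4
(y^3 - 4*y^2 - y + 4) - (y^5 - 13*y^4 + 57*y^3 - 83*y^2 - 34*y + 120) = -y^5 + 13*y^4 - 56*y^3 + 79*y^2 + 33*y - 116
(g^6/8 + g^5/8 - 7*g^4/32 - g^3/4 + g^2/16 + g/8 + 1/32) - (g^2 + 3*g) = g^6/8 + g^5/8 - 7*g^4/32 - g^3/4 - 15*g^2/16 - 23*g/8 + 1/32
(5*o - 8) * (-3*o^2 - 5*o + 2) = -15*o^3 - o^2 + 50*o - 16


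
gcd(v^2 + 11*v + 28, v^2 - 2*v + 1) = 1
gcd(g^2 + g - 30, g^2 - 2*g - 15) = g - 5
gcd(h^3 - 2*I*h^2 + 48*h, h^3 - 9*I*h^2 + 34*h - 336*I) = h^2 - 2*I*h + 48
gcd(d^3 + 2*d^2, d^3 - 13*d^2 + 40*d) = d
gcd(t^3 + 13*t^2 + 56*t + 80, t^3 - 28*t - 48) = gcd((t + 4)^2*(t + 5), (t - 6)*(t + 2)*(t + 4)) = t + 4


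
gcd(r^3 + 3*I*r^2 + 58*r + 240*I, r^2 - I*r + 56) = r - 8*I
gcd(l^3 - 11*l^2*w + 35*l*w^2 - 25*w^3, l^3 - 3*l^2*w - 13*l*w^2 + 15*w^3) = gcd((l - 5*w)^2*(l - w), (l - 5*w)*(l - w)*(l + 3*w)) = l^2 - 6*l*w + 5*w^2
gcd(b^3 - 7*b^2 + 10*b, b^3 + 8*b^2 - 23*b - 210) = b - 5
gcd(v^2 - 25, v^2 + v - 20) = v + 5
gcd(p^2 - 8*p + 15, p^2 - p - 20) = p - 5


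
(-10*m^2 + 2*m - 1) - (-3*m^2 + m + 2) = -7*m^2 + m - 3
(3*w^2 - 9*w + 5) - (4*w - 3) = 3*w^2 - 13*w + 8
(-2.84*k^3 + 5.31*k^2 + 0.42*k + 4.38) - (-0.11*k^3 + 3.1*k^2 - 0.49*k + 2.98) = -2.73*k^3 + 2.21*k^2 + 0.91*k + 1.4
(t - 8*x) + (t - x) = 2*t - 9*x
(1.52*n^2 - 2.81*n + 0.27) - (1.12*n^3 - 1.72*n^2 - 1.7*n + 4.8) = -1.12*n^3 + 3.24*n^2 - 1.11*n - 4.53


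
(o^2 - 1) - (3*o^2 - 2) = 1 - 2*o^2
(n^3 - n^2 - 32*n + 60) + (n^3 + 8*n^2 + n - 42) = 2*n^3 + 7*n^2 - 31*n + 18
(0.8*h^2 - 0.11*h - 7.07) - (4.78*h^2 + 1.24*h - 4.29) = -3.98*h^2 - 1.35*h - 2.78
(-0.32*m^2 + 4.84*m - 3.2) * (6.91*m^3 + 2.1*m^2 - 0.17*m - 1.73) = -2.2112*m^5 + 32.7724*m^4 - 11.8936*m^3 - 6.9892*m^2 - 7.8292*m + 5.536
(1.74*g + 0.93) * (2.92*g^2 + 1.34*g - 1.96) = 5.0808*g^3 + 5.0472*g^2 - 2.1642*g - 1.8228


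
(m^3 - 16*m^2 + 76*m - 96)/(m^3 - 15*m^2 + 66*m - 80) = (m - 6)/(m - 5)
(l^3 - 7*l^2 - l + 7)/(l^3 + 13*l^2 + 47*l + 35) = (l^2 - 8*l + 7)/(l^2 + 12*l + 35)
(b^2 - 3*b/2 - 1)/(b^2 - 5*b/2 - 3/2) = (b - 2)/(b - 3)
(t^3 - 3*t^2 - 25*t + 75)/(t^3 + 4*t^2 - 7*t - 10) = (t^2 - 8*t + 15)/(t^2 - t - 2)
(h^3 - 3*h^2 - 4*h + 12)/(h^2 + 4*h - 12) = (h^2 - h - 6)/(h + 6)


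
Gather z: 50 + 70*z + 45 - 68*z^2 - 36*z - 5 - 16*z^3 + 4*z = -16*z^3 - 68*z^2 + 38*z + 90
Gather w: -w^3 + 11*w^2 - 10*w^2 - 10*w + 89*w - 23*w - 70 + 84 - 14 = -w^3 + w^2 + 56*w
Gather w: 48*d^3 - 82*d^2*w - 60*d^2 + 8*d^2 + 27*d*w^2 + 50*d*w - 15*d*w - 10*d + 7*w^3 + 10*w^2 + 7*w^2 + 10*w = 48*d^3 - 52*d^2 - 10*d + 7*w^3 + w^2*(27*d + 17) + w*(-82*d^2 + 35*d + 10)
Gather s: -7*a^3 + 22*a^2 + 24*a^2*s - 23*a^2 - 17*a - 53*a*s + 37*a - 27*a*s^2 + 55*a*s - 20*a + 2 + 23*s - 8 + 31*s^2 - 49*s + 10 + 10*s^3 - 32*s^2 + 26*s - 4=-7*a^3 - a^2 + 10*s^3 + s^2*(-27*a - 1) + s*(24*a^2 + 2*a)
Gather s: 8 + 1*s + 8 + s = 2*s + 16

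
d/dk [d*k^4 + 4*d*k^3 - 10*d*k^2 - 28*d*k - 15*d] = 4*d*(k^3 + 3*k^2 - 5*k - 7)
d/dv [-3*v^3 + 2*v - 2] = 2 - 9*v^2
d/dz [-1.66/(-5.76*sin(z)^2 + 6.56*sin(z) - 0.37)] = (10.8896 - 19.1232*sin(z))*cos(z)/(5.76*sin(z)^2 - 6.56*sin(z) + 0.37)^2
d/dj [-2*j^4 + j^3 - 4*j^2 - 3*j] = -8*j^3 + 3*j^2 - 8*j - 3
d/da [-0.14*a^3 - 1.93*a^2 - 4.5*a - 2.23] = -0.42*a^2 - 3.86*a - 4.5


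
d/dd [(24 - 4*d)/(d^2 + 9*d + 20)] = 4*(d^2 - 12*d - 74)/(d^4 + 18*d^3 + 121*d^2 + 360*d + 400)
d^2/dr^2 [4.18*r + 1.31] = 0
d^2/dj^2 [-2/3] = 0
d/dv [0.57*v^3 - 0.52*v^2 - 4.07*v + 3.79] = 1.71*v^2 - 1.04*v - 4.07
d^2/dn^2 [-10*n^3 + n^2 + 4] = 2 - 60*n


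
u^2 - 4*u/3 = u*(u - 4/3)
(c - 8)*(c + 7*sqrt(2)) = c^2 - 8*c + 7*sqrt(2)*c - 56*sqrt(2)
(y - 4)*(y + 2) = y^2 - 2*y - 8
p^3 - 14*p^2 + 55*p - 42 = (p - 7)*(p - 6)*(p - 1)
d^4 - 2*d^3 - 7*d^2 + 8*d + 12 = (d - 3)*(d - 2)*(d + 1)*(d + 2)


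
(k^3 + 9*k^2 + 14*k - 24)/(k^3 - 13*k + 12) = (k + 6)/(k - 3)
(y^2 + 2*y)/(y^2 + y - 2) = y/(y - 1)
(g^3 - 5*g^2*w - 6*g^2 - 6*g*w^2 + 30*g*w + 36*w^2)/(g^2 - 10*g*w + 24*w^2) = (-g^2 - g*w + 6*g + 6*w)/(-g + 4*w)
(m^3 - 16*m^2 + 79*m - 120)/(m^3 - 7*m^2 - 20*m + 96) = (m - 5)/(m + 4)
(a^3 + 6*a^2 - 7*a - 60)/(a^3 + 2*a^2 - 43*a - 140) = (a - 3)/(a - 7)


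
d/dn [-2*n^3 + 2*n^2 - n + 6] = -6*n^2 + 4*n - 1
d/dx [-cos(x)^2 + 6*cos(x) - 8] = 2*(cos(x) - 3)*sin(x)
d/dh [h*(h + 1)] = 2*h + 1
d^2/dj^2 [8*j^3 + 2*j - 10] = 48*j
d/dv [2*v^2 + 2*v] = 4*v + 2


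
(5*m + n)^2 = 25*m^2 + 10*m*n + n^2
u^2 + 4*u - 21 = (u - 3)*(u + 7)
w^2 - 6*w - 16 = (w - 8)*(w + 2)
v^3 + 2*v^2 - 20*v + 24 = (v - 2)^2*(v + 6)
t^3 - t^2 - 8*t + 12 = (t - 2)^2*(t + 3)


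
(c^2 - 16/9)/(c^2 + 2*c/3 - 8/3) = (c + 4/3)/(c + 2)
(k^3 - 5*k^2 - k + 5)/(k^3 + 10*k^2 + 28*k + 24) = (k^3 - 5*k^2 - k + 5)/(k^3 + 10*k^2 + 28*k + 24)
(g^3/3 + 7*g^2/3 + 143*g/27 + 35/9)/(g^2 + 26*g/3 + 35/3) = (3*g^2 + 16*g + 21)/(9*(g + 7))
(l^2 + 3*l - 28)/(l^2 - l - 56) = (l - 4)/(l - 8)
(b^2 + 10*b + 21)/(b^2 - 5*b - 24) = (b + 7)/(b - 8)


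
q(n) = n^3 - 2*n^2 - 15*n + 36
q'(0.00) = -15.00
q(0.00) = 36.00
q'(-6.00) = 117.00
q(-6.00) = -162.00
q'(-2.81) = 19.93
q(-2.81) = 40.17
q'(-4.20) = 54.72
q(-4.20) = -10.37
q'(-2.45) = 12.81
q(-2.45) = 46.04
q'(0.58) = -16.31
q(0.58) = 26.82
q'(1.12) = -15.72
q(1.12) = 18.10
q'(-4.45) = 62.21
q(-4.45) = -24.98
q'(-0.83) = -9.61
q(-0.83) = 46.50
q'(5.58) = 56.09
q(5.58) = 63.77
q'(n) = 3*n^2 - 4*n - 15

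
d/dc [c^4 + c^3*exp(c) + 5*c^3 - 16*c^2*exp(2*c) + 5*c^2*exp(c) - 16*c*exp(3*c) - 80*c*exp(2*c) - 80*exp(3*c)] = c^3*exp(c) + 4*c^3 - 32*c^2*exp(2*c) + 8*c^2*exp(c) + 15*c^2 - 48*c*exp(3*c) - 192*c*exp(2*c) + 10*c*exp(c) - 256*exp(3*c) - 80*exp(2*c)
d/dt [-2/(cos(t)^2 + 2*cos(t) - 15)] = -4*(cos(t) + 1)*sin(t)/(cos(t)^2 + 2*cos(t) - 15)^2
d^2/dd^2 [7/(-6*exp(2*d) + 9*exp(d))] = 7*((2*exp(d) - 3)*(8*exp(d) - 3) - 2*(4*exp(d) - 3)^2)*exp(-d)/(3*(2*exp(d) - 3)^3)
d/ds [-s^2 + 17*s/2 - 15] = 17/2 - 2*s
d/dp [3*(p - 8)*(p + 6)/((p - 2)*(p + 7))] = 3*(7*p^2 + 68*p + 268)/(p^4 + 10*p^3 - 3*p^2 - 140*p + 196)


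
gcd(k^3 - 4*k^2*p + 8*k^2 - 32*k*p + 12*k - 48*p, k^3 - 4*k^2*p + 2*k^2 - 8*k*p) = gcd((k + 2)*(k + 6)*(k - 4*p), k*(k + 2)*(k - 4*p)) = -k^2 + 4*k*p - 2*k + 8*p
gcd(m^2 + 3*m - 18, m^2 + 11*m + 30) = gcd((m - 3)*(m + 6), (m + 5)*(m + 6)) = m + 6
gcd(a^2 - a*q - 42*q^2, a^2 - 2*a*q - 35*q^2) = -a + 7*q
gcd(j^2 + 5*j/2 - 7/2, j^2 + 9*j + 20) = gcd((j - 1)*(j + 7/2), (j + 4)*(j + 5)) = 1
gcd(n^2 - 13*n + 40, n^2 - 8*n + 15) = n - 5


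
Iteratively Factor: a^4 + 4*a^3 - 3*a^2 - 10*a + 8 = (a + 2)*(a^3 + 2*a^2 - 7*a + 4) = (a - 1)*(a + 2)*(a^2 + 3*a - 4) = (a - 1)*(a + 2)*(a + 4)*(a - 1)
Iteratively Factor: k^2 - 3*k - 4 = (k + 1)*(k - 4)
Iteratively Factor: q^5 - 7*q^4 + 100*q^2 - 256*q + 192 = (q - 3)*(q^4 - 4*q^3 - 12*q^2 + 64*q - 64) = (q - 3)*(q - 2)*(q^3 - 2*q^2 - 16*q + 32) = (q - 4)*(q - 3)*(q - 2)*(q^2 + 2*q - 8) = (q - 4)*(q - 3)*(q - 2)*(q + 4)*(q - 2)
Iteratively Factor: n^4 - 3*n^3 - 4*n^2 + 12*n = (n + 2)*(n^3 - 5*n^2 + 6*n) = (n - 2)*(n + 2)*(n^2 - 3*n) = n*(n - 2)*(n + 2)*(n - 3)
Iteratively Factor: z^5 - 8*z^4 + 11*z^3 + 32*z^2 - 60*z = (z - 5)*(z^4 - 3*z^3 - 4*z^2 + 12*z) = (z - 5)*(z - 3)*(z^3 - 4*z) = (z - 5)*(z - 3)*(z + 2)*(z^2 - 2*z) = (z - 5)*(z - 3)*(z - 2)*(z + 2)*(z)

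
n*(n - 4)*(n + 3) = n^3 - n^2 - 12*n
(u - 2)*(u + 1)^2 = u^3 - 3*u - 2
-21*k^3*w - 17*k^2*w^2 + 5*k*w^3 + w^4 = w*(-3*k + w)*(k + w)*(7*k + w)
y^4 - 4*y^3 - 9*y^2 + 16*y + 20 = (y - 5)*(y - 2)*(y + 1)*(y + 2)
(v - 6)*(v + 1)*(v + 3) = v^3 - 2*v^2 - 21*v - 18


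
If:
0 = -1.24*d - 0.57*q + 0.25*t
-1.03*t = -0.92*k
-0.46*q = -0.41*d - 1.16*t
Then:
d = -0.6792687476682*t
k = 1.1195652173913*t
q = 1.91630394229573*t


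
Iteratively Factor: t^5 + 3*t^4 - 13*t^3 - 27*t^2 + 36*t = (t)*(t^4 + 3*t^3 - 13*t^2 - 27*t + 36) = t*(t - 1)*(t^3 + 4*t^2 - 9*t - 36) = t*(t - 3)*(t - 1)*(t^2 + 7*t + 12) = t*(t - 3)*(t - 1)*(t + 3)*(t + 4)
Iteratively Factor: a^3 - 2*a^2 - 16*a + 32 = (a - 4)*(a^2 + 2*a - 8) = (a - 4)*(a - 2)*(a + 4)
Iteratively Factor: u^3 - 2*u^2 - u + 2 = (u - 2)*(u^2 - 1) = (u - 2)*(u + 1)*(u - 1)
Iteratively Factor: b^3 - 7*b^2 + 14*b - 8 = (b - 1)*(b^2 - 6*b + 8) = (b - 2)*(b - 1)*(b - 4)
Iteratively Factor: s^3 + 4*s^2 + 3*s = (s + 3)*(s^2 + s) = (s + 1)*(s + 3)*(s)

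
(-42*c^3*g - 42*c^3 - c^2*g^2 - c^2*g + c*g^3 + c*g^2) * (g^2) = -42*c^3*g^3 - 42*c^3*g^2 - c^2*g^4 - c^2*g^3 + c*g^5 + c*g^4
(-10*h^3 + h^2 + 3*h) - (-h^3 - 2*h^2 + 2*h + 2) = -9*h^3 + 3*h^2 + h - 2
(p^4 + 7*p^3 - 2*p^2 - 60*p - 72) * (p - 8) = p^5 - p^4 - 58*p^3 - 44*p^2 + 408*p + 576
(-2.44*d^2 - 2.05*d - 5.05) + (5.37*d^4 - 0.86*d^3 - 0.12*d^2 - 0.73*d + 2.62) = 5.37*d^4 - 0.86*d^3 - 2.56*d^2 - 2.78*d - 2.43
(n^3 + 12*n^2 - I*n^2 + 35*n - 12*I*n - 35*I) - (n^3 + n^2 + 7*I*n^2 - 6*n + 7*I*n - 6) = 11*n^2 - 8*I*n^2 + 41*n - 19*I*n + 6 - 35*I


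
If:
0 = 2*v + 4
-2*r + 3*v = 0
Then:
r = -3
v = -2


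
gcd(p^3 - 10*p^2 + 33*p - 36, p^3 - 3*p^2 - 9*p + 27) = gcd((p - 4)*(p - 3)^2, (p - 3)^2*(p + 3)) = p^2 - 6*p + 9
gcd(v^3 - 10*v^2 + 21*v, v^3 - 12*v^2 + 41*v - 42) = v^2 - 10*v + 21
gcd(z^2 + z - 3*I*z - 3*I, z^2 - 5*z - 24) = 1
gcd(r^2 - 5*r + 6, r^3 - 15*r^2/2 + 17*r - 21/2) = r - 3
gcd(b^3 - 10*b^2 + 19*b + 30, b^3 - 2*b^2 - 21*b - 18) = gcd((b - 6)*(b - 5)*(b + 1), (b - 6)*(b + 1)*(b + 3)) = b^2 - 5*b - 6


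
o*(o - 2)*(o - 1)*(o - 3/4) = o^4 - 15*o^3/4 + 17*o^2/4 - 3*o/2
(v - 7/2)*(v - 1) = v^2 - 9*v/2 + 7/2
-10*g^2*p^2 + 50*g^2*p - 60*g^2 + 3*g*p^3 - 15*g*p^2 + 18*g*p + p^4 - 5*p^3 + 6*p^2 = (-2*g + p)*(5*g + p)*(p - 3)*(p - 2)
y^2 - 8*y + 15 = (y - 5)*(y - 3)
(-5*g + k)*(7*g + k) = -35*g^2 + 2*g*k + k^2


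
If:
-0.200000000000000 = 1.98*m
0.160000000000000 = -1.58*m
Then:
No Solution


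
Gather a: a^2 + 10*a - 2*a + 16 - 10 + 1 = a^2 + 8*a + 7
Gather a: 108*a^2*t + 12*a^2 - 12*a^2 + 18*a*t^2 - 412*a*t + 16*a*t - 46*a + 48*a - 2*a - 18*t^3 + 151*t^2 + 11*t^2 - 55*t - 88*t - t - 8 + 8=108*a^2*t + a*(18*t^2 - 396*t) - 18*t^3 + 162*t^2 - 144*t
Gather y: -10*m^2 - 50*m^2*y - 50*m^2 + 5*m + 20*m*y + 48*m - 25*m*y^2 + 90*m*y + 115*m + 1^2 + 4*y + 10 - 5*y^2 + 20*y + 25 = -60*m^2 + 168*m + y^2*(-25*m - 5) + y*(-50*m^2 + 110*m + 24) + 36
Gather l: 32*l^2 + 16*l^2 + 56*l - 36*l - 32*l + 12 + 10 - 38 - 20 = 48*l^2 - 12*l - 36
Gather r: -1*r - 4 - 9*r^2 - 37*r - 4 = -9*r^2 - 38*r - 8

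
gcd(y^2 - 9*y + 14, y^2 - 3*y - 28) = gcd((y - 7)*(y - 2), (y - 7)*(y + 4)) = y - 7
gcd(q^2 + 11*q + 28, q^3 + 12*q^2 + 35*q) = q + 7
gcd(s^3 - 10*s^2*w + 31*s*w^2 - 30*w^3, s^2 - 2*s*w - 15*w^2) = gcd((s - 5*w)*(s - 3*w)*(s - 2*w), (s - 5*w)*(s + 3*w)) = s - 5*w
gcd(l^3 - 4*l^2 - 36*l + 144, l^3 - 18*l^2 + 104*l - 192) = l^2 - 10*l + 24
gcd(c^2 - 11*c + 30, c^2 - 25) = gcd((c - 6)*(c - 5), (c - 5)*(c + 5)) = c - 5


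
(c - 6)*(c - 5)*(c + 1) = c^3 - 10*c^2 + 19*c + 30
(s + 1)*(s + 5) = s^2 + 6*s + 5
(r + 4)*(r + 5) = r^2 + 9*r + 20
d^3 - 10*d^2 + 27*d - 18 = (d - 6)*(d - 3)*(d - 1)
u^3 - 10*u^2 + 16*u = u*(u - 8)*(u - 2)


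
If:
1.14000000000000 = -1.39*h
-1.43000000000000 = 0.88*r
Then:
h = -0.82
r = -1.62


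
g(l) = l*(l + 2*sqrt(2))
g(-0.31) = -0.78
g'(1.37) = 5.57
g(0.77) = 2.77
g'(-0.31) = 2.21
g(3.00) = 17.49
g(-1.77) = -1.87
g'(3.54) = 9.91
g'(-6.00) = -9.17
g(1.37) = 5.75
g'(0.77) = 4.37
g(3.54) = 22.54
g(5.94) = 52.08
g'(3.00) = 8.83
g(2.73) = 15.17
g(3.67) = 23.85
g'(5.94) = 14.71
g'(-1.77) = -0.71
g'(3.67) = 10.17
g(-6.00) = 19.03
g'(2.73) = 8.29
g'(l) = 2*l + 2*sqrt(2)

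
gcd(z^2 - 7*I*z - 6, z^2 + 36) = z - 6*I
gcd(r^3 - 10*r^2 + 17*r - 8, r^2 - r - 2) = 1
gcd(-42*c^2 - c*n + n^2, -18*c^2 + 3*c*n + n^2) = 6*c + n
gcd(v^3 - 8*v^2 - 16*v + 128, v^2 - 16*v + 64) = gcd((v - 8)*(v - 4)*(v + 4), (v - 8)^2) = v - 8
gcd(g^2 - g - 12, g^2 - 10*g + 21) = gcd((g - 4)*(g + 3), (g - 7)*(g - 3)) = 1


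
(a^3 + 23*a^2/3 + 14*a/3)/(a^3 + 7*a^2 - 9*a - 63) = a*(3*a + 2)/(3*(a^2 - 9))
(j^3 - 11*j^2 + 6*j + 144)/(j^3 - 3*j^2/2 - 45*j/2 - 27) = 2*(j - 8)/(2*j + 3)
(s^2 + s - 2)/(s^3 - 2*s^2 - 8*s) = (s - 1)/(s*(s - 4))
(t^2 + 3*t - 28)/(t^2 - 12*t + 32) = (t + 7)/(t - 8)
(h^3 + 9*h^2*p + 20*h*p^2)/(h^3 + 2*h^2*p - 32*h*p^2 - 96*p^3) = h*(-h - 5*p)/(-h^2 + 2*h*p + 24*p^2)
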